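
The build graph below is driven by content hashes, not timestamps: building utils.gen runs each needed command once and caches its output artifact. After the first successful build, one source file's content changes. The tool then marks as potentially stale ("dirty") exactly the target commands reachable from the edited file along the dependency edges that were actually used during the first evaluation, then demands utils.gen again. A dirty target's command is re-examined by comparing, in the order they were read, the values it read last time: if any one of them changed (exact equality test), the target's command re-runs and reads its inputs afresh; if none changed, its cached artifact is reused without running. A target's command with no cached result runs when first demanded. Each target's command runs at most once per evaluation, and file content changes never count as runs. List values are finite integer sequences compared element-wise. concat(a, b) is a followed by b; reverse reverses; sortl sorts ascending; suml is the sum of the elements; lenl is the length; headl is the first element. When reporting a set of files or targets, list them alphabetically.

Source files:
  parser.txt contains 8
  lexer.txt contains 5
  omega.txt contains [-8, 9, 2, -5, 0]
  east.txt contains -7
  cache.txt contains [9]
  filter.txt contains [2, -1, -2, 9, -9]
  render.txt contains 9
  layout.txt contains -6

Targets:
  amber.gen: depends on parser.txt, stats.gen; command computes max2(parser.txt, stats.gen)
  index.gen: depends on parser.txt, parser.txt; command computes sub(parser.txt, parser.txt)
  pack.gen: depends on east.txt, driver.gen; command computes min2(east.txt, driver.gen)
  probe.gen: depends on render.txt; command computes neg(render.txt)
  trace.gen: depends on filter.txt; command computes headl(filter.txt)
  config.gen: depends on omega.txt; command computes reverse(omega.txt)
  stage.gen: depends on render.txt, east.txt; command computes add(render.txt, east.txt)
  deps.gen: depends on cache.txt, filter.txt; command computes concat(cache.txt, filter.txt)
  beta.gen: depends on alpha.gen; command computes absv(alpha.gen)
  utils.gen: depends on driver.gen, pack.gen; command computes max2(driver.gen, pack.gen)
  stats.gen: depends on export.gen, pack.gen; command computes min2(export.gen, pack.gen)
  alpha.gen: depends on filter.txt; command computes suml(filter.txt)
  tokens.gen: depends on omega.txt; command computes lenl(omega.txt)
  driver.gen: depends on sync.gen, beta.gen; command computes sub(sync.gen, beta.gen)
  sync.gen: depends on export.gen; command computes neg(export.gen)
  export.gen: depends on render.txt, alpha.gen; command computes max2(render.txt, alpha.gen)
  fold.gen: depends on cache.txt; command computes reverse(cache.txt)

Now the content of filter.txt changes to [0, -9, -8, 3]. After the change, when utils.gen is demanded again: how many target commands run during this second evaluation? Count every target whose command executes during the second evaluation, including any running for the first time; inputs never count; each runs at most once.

Initial pass — values computed on the first demand:
  alpha.gen = suml([2, -1, -2, 9, -9]) = -1
  beta.gen = absv(-1) = 1
  export.gen = max2(9, -1) = 9
  sync.gen = neg(9) = -9
  driver.gen = sub(-9, 1) = -10
  pack.gen = min2(-7, -10) = -10
  utils.gen = max2(-10, -10) = -10

Second demand — change propagation:
  alpha.gen: re-runs because filter.txt [2, -1, -2, 9, -9]->[0, -9, -8, 3]; new result -14.
  beta.gen: re-runs because alpha.gen -1->-14; new result 14.
  export.gen: re-runs because alpha.gen -1->-14; new result 9 (unchanged).
  sync.gen: re-examined; everything it read last time is the same (export.gen unchanged) — cache -9 kept, no run.
  driver.gen: re-runs because beta.gen 1->14; new result -23.
  pack.gen: re-runs because driver.gen -10->-23; new result -23.
  utils.gen: re-runs because driver.gen -10->-23; pack.gen -10->-23; new result -23.

The important point: at sync.gen every value read last time is unchanged, so the dirty flag clears without a run.

Run set: alpha.gen, beta.gen, driver.gen, export.gen, pack.gen, utils.gen (6 run).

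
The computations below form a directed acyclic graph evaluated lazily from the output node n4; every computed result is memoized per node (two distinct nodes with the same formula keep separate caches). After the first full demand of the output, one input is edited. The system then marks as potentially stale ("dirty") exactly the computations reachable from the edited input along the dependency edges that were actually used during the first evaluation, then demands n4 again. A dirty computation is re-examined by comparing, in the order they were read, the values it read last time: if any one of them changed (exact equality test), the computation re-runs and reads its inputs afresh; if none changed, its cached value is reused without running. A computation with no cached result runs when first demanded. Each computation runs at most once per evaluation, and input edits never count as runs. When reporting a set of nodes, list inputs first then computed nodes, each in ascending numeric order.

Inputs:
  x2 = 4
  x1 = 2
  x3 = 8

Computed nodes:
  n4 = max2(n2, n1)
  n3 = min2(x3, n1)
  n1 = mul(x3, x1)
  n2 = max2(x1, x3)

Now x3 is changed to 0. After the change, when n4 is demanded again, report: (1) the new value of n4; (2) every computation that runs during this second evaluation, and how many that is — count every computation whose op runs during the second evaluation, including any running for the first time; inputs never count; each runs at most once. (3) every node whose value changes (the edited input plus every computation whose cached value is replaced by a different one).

Demanding n4 again yields 2.
3 computations run: n1, n2, n4.
The nodes whose values change: x3, n1, n2, n4.

First demand of the output computes:
  n1 = mul(8, 2) = 16
  n2 = max2(2, 8) = 8
  n4 = max2(8, 16) = 16

After the edit, cleaning proceeds:
  n1: a read changed (x3 8->0) — executes, giving 0.
  n2: a read changed (x3 8->0) — executes, giving 2.
  n4: a read changed (n2 8->2; n1 16->0) — executes, giving 2.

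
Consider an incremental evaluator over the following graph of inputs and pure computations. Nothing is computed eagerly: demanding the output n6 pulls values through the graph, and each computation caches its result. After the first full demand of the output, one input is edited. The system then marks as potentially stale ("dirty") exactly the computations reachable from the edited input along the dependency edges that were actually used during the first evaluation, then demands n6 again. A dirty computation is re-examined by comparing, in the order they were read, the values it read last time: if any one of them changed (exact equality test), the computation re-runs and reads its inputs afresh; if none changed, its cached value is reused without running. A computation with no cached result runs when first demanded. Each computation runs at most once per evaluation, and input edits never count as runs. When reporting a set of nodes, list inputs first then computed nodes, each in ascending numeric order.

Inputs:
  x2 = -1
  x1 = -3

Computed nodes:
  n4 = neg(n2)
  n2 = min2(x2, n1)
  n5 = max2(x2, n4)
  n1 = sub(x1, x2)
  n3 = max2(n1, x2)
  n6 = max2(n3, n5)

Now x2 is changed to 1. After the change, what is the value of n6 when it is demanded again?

n6 now evaluates to 4.

Initial pass — values computed on the first demand:
  n1 = sub(-3, -1) = -2
  n2 = min2(-1, -2) = -2
  n3 = max2(-2, -1) = -1
  n4 = neg(-2) = 2
  n5 = max2(-1, 2) = 2
  n6 = max2(-1, 2) = 2

Second demand — change propagation:
  n1: re-runs because x2 -1->1; new result -4.
  n2: re-runs because x2 -1->1; n1 -2->-4; new result -4.
  n3: re-runs because n1 -2->-4; x2 -1->1; new result 1.
  n4: re-runs because n2 -2->-4; new result 4.
  n5: re-runs because x2 -1->1; n4 2->4; new result 4.
  n6: re-runs because n3 -1->1; n5 2->4; new result 4.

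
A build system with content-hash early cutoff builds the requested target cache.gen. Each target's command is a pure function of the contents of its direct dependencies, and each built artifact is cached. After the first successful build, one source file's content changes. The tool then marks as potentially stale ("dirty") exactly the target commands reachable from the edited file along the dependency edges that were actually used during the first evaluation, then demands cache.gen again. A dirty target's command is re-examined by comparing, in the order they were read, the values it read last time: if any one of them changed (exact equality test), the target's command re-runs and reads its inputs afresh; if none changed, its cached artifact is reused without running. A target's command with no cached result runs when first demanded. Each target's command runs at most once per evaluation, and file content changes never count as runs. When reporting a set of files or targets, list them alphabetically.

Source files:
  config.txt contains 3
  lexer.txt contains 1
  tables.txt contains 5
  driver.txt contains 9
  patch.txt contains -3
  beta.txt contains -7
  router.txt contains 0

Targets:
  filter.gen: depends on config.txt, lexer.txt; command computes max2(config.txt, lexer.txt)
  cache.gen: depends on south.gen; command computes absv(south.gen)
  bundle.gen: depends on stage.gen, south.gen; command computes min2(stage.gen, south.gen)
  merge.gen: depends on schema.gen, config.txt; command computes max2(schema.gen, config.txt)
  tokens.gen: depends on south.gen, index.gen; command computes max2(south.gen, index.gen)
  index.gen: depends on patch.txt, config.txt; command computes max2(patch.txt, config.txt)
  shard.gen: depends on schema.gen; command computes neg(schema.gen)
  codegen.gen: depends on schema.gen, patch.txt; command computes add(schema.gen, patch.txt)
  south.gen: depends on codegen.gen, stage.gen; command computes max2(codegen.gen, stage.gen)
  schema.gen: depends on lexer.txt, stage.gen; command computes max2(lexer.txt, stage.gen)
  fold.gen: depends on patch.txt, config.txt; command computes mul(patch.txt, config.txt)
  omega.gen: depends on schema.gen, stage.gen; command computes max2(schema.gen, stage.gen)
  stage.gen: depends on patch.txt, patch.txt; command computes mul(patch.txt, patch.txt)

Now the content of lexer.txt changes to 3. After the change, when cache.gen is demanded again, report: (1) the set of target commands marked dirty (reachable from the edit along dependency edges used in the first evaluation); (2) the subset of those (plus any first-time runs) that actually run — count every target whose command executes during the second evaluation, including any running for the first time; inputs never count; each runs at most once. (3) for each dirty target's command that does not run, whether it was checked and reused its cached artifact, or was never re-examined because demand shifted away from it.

Marked dirty: cache.gen, codegen.gen, schema.gen, south.gen.
Target commands that run: schema.gen — 1 in total.
Checked but reused from cache: cache.gen, codegen.gen, south.gen.
Key observation: the change is absorbed at schema.gen — it re-runs but produces the same value, and the output's value is unchanged.

First evaluation (everything demanded from the output):
  stage.gen = mul(-3, -3) = 9
  schema.gen = max2(1, 9) = 9
  codegen.gen = add(9, -3) = 6
  south.gen = max2(6, 9) = 9
  cache.gen = absv(9) = 9

Propagation after the edit:
  schema.gen: runs — lexer.txt 1->3; result 9 (same value as before).
  codegen.gen: checked — values it read are unchanged (schema.gen unchanged, patch.txt unchanged); reused cached 6 without running.
  south.gen: checked — values it read are unchanged (codegen.gen unchanged, stage.gen unchanged); reused cached 9 without running.
  cache.gen: checked — values it read are unchanged (south.gen unchanged); reused cached 9 without running.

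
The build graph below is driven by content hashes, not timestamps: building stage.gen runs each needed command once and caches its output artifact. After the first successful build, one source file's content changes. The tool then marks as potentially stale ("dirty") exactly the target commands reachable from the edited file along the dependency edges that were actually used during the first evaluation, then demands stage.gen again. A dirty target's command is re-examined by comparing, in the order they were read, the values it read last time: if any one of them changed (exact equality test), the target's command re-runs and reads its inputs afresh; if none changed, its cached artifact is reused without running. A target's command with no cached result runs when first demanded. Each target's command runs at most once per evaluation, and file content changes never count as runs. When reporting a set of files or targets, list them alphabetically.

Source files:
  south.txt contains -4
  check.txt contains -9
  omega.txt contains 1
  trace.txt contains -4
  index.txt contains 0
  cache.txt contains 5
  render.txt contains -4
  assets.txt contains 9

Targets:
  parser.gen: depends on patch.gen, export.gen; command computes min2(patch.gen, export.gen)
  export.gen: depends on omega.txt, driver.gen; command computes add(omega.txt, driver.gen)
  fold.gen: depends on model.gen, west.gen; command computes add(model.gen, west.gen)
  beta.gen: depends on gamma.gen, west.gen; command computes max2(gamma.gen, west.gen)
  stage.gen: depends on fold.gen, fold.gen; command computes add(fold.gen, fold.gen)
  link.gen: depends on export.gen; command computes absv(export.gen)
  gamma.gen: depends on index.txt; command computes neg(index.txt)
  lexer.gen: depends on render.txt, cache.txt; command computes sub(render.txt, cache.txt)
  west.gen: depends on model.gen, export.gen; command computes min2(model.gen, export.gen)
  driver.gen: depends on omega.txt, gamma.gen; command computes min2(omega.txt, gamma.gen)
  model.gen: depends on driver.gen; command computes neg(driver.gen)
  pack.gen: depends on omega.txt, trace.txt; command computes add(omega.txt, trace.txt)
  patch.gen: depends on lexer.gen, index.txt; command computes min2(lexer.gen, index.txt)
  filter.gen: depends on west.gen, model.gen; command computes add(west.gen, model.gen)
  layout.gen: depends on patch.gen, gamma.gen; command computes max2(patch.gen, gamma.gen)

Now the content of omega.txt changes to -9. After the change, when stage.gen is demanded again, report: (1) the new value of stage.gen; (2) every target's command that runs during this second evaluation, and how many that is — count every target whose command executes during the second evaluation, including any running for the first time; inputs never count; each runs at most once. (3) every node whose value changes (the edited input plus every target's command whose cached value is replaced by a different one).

Initial pass — values computed on the first demand:
  gamma.gen = neg(0) = 0
  driver.gen = min2(1, 0) = 0
  export.gen = add(1, 0) = 1
  model.gen = neg(0) = 0
  west.gen = min2(0, 1) = 0
  fold.gen = add(0, 0) = 0
  stage.gen = add(0, 0) = 0

Second demand — change propagation:
  driver.gen: re-runs because omega.txt 1->-9; new result -9.
  export.gen: re-runs because omega.txt 1->-9; driver.gen 0->-9; new result -18.
  model.gen: re-runs because driver.gen 0->-9; new result 9.
  west.gen: re-runs because model.gen 0->9; export.gen 1->-18; new result -18.
  fold.gen: re-runs because model.gen 0->9; west.gen 0->-18; new result -9.
  stage.gen: re-runs because fold.gen 0->-9; fold.gen 0->-9; new result -18.

stage.gen now evaluates to -18.
Run set: driver.gen, export.gen, fold.gen, model.gen, stage.gen, west.gen (6 run).
Changed values: driver.gen, export.gen, fold.gen, model.gen, omega.txt, stage.gen, west.gen.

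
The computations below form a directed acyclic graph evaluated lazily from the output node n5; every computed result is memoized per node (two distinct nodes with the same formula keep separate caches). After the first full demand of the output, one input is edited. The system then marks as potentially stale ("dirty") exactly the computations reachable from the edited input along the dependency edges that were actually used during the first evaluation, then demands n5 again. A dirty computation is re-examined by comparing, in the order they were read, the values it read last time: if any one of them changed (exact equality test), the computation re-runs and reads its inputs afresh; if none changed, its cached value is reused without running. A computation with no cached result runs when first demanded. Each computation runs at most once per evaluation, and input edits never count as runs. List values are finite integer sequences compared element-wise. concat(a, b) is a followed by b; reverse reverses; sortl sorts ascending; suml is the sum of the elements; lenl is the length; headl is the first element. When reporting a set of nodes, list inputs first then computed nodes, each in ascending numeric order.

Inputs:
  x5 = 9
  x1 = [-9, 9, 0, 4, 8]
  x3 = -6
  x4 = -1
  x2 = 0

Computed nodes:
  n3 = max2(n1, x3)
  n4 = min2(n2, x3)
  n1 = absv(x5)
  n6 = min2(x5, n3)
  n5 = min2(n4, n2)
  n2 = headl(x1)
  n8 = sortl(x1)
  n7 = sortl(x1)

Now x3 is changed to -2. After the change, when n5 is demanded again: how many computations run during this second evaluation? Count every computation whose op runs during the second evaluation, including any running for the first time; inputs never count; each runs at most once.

First demand of the output computes:
  n2 = headl([-9, 9, 0, 4, 8]) = -9
  n4 = min2(-9, -6) = -9
  n5 = min2(-9, -9) = -9

After the edit, cleaning proceeds:
  n4: a read changed (x3 -6->-2) — executes, giving -9 — identical to its old value.
  n5: dirty, but its reads are unchanged (n4 unchanged, n2 unchanged); cached -9 stands.

Note the absorption at n4: it re-runs yet its value is the same, leaving the output's value untouched.

1 computations run: n4.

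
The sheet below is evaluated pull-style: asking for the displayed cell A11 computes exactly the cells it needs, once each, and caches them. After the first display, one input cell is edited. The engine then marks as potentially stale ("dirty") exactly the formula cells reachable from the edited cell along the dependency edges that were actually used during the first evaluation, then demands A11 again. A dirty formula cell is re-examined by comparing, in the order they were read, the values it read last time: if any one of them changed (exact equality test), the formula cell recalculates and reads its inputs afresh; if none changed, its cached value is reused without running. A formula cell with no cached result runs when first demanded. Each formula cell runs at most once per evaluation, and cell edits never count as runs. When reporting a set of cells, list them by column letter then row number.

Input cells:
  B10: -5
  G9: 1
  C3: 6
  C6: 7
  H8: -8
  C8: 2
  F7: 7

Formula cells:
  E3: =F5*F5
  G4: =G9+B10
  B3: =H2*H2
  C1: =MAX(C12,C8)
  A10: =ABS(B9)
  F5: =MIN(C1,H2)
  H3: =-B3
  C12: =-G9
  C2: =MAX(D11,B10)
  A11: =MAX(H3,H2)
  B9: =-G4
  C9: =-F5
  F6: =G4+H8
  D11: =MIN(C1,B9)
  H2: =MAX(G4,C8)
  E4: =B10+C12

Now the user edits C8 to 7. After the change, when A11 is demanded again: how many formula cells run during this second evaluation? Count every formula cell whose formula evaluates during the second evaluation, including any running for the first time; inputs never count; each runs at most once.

4 formula cells run: A11, B3, H2, H3.

First demand of the output computes:
  G4 = 1 + -5 = -4
  H2 = MAX(-4, 2) = 2
  B3 = 2 * 2 = 4
  H3 = -(4) = -4
  A11 = MAX(-4, 2) = 2

After the edit, cleaning proceeds:
  H2: a read changed (C8 2->7) — executes, giving 7.
  B3: a read changed (H2 2->7; H2 2->7) — executes, giving 49.
  H3: a read changed (B3 4->49) — executes, giving -49.
  A11: a read changed (H3 -4->-49; H2 2->7) — executes, giving 7.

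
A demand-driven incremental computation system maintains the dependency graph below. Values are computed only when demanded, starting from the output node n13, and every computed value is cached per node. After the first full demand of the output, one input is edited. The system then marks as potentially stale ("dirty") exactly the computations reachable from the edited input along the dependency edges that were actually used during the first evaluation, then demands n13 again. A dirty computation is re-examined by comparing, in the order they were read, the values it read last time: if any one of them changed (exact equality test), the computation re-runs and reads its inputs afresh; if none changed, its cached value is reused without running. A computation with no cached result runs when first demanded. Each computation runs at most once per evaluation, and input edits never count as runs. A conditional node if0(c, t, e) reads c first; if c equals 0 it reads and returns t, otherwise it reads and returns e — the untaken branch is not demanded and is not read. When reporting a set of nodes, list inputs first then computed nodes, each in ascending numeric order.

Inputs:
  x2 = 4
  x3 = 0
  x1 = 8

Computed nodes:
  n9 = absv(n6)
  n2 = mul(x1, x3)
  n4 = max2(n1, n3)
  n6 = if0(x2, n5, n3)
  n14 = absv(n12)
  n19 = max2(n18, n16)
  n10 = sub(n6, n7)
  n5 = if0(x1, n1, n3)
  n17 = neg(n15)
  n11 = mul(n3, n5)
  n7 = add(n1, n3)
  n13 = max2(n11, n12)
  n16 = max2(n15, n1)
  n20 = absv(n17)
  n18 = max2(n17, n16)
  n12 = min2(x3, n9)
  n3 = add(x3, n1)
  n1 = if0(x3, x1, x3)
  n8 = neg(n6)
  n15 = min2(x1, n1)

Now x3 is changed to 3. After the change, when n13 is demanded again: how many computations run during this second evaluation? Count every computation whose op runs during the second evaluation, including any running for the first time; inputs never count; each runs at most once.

Computations that run: n1, n3, n5, n6, n9, n11, n12, n13 — 8 in total.

First evaluation (everything demanded from the output):
  n1 = if0(x3=0 -> then branch x1) = 8
  n3 = add(0, 8) = 8
  n5 = if0(x1=8 -> else branch n3) = 8
  n6 = if0(x2=4 -> else branch n3) = 8
  n9 = absv(8) = 8
  n11 = mul(8, 8) = 64
  n12 = min2(0, 8) = 0
  n13 = max2(64, 0) = 64

Propagation after the edit:
  n1: runs — x3 0->3; result 3.
  n3: runs — x3 0->3; n1 8->3; result 6.
  n5: runs — n3 8->6; result 6.
  n6: runs — n3 8->6; result 6.
  n9: runs — n6 8->6; result 6.
  n11: runs — n3 8->6; n5 8->6; result 36.
  n12: runs — x3 0->3; n9 8->6; result 3.
  n13: runs — n11 64->36; n12 0->3; result 36.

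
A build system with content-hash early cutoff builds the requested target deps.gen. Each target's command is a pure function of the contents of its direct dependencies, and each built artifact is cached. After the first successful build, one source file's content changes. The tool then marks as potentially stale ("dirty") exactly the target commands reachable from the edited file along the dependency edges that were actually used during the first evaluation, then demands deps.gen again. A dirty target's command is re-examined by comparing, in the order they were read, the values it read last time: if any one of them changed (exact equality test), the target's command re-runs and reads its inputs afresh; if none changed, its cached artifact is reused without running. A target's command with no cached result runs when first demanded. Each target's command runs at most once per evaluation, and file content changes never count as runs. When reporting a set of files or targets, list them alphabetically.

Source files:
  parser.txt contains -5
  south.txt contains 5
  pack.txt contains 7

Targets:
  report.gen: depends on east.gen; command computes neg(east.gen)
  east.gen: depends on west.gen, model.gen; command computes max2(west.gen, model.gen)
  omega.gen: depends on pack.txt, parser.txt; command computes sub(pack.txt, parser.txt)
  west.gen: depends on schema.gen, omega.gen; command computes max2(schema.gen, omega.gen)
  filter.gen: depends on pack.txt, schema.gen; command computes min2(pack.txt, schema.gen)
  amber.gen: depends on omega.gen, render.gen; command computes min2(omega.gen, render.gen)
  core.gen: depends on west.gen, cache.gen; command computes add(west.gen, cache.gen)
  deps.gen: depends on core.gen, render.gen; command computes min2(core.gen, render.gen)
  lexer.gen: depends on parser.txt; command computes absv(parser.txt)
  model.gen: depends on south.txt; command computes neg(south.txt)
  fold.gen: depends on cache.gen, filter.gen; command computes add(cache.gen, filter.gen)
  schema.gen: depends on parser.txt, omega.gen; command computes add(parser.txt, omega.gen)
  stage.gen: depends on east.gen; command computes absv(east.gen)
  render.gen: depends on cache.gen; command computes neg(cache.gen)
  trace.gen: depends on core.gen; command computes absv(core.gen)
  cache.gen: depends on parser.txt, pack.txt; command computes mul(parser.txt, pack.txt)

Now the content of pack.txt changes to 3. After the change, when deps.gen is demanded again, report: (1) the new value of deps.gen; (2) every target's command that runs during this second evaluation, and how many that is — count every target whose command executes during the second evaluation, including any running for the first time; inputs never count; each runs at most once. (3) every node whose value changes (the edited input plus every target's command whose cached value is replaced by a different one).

New value of deps.gen: -7.
Target commands that run: cache.gen, core.gen, deps.gen, omega.gen, render.gen, schema.gen, west.gen — 7 in total.
Values that change: cache.gen, core.gen, deps.gen, omega.gen, pack.txt, render.gen, schema.gen, west.gen.

First evaluation (everything demanded from the output):
  cache.gen = mul(-5, 7) = -35
  omega.gen = sub(7, -5) = 12
  render.gen = neg(-35) = 35
  schema.gen = add(-5, 12) = 7
  west.gen = max2(7, 12) = 12
  core.gen = add(12, -35) = -23
  deps.gen = min2(-23, 35) = -23

Propagation after the edit:
  cache.gen: runs — pack.txt 7->3; result -15.
  omega.gen: runs — pack.txt 7->3; result 8.
  render.gen: runs — cache.gen -35->-15; result 15.
  schema.gen: runs — omega.gen 12->8; result 3.
  west.gen: runs — schema.gen 7->3; omega.gen 12->8; result 8.
  core.gen: runs — west.gen 12->8; cache.gen -35->-15; result -7.
  deps.gen: runs — core.gen -23->-7; render.gen 35->15; result -7.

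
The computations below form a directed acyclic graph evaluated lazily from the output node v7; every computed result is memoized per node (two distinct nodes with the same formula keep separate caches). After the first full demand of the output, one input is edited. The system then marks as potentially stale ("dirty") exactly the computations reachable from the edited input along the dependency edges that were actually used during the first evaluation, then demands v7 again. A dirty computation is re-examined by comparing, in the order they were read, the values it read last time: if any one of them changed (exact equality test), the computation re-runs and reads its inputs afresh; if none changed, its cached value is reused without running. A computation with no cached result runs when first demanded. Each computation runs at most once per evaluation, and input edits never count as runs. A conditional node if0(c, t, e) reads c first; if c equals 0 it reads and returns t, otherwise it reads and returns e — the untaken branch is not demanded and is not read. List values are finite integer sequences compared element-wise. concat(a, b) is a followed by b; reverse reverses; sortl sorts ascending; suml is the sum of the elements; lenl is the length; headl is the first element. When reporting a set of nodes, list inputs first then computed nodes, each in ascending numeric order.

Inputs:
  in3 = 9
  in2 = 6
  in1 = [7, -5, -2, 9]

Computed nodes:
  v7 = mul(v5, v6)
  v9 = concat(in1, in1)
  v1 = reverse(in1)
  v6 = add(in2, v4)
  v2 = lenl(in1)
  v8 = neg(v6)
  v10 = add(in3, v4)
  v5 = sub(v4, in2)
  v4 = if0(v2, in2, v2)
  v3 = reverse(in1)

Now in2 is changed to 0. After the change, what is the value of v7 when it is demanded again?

Demanding v7 again yields 16.

First demand of the output computes:
  v2 = lenl([7, -5, -2, 9]) = 4
  v4 = if0(v2=4 -> else branch v2) = 4
  v5 = sub(4, 6) = -2
  v6 = add(6, 4) = 10
  v7 = mul(-2, 10) = -20

After the edit, cleaning proceeds:
  v5: a read changed (in2 6->0) — executes, giving 4.
  v6: a read changed (in2 6->0) — executes, giving 4.
  v7: a read changed (v5 -2->4; v6 10->4) — executes, giving 16.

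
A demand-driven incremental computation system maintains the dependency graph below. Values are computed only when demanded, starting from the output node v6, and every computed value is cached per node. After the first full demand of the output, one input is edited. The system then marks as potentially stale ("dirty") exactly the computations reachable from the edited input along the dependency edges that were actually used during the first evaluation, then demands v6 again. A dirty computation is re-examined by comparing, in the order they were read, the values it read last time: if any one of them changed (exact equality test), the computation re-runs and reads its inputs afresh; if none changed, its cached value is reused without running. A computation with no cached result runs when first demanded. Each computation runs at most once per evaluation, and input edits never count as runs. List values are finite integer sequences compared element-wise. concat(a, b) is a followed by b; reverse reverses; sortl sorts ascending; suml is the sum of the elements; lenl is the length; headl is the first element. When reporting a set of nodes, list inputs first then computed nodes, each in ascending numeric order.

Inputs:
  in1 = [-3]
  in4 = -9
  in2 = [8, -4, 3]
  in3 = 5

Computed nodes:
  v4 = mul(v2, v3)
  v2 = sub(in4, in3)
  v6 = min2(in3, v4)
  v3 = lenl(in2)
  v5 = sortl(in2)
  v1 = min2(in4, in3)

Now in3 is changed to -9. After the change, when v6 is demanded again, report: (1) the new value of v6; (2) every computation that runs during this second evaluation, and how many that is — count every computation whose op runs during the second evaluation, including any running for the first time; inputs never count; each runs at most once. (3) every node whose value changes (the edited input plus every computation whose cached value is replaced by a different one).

First evaluation (everything demanded from the output):
  v2 = sub(-9, 5) = -14
  v3 = lenl([8, -4, 3]) = 3
  v4 = mul(-14, 3) = -42
  v6 = min2(5, -42) = -42

Propagation after the edit:
  v2: runs — in3 5->-9; result 0.
  v4: runs — v2 -14->0; result 0.
  v6: runs — in3 5->-9; v4 -42->0; result -9.

New value of v6: -9.
Computations that run: v2, v4, v6 — 3 in total.
Values that change: in3, v2, v4, v6.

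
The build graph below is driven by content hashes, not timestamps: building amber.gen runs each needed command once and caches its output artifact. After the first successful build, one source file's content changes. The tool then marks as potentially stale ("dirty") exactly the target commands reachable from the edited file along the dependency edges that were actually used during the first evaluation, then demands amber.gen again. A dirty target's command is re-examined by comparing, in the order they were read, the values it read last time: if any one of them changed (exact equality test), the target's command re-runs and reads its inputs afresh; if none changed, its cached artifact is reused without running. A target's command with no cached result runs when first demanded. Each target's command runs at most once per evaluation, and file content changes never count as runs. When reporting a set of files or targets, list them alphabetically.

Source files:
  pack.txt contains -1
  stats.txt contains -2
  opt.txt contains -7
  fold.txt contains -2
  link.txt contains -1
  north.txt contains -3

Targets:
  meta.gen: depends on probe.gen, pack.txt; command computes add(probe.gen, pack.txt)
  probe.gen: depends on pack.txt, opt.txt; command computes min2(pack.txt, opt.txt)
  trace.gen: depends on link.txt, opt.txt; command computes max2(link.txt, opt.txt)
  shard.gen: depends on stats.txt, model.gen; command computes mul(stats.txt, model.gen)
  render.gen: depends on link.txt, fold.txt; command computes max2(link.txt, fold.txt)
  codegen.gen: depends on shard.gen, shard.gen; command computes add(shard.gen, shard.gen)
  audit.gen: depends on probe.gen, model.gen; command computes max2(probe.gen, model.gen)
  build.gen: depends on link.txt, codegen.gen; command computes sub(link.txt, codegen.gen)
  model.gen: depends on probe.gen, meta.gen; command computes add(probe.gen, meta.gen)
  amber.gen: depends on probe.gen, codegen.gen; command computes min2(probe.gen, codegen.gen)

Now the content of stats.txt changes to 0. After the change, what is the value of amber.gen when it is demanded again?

Initial pass — values computed on the first demand:
  probe.gen = min2(-1, -7) = -7
  meta.gen = add(-7, -1) = -8
  model.gen = add(-7, -8) = -15
  shard.gen = mul(-2, -15) = 30
  codegen.gen = add(30, 30) = 60
  amber.gen = min2(-7, 60) = -7

Second demand — change propagation:
  shard.gen: re-runs because stats.txt -2->0; new result 0.
  codegen.gen: re-runs because shard.gen 30->0; shard.gen 30->0; new result 0.
  amber.gen: re-runs because codegen.gen 60->0; new result -7 (unchanged).

amber.gen now evaluates to -7.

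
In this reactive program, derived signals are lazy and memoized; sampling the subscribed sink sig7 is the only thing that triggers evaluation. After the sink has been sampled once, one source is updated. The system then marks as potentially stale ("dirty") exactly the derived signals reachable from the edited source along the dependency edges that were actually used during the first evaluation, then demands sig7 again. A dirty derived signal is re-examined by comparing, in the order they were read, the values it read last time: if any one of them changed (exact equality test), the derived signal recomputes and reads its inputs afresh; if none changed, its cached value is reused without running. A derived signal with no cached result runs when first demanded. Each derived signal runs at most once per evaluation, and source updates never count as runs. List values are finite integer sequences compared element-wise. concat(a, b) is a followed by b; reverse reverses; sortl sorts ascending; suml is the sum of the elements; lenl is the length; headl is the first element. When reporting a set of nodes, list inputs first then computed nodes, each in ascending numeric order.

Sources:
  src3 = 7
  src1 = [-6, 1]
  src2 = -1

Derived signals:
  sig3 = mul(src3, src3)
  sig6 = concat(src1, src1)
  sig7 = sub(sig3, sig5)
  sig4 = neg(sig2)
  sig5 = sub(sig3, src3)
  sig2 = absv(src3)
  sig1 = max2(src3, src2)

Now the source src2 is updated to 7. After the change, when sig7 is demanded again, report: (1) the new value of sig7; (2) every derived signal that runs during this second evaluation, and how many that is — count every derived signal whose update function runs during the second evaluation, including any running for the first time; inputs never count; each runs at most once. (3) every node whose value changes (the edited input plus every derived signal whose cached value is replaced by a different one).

Demanding sig7 again yields 7.
0 derived signals run: none.
The nodes whose values change: src2.
Note the shortcut — src2 feeds only undemanded nodes, so no recomputation happens.

First demand of the output computes:
  sig3 = mul(7, 7) = 49
  sig5 = sub(49, 7) = 42
  sig7 = sub(49, 42) = 7

After the edit, cleaning proceeds:
  src2 only reaches undemanded nodes; the second demand re-runs nothing.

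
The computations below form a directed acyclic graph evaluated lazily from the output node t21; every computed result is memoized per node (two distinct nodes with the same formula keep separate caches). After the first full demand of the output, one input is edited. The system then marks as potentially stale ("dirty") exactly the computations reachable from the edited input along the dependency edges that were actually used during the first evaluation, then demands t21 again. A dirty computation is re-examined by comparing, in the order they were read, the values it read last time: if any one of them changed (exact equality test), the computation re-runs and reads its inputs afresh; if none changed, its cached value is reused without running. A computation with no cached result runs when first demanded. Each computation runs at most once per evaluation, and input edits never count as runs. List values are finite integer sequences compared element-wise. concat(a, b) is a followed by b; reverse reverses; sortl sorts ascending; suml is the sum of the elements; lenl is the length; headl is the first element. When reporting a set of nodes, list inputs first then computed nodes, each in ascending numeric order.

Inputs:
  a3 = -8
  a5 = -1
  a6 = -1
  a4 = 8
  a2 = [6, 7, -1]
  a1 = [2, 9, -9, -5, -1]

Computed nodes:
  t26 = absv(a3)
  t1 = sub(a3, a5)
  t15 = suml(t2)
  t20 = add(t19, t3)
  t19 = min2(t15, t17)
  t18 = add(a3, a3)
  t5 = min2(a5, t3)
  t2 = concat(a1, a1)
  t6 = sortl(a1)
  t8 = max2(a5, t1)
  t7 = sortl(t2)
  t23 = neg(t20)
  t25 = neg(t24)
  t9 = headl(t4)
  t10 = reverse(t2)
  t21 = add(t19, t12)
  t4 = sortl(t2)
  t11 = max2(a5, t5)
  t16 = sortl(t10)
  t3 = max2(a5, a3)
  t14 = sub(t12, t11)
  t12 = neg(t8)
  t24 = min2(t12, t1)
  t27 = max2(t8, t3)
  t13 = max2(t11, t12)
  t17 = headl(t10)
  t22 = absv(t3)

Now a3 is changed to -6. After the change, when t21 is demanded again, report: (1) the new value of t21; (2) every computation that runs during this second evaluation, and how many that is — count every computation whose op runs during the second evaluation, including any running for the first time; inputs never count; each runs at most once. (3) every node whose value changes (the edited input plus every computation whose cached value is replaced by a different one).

Demanding t21 again yields -7.
2 computations run: t1, t8.
The nodes whose values change: a3, t1.
Note the absorption at t8: it re-runs yet its value is the same, leaving the output's value untouched.

First demand of the output computes:
  t1 = sub(-8, -1) = -7
  t2 = concat([2, 9, -9, -5, -1], [2, 9, -9, -5, -1]) = [2, 9, -9, -5, -1, 2, 9, -9, -5, -1]
  t8 = max2(-1, -7) = -1
  t10 = reverse([2, 9, -9, -5, -1, 2, 9, -9, -5, -1]) = [-1, -5, -9, 9, 2, -1, -5, -9, 9, 2]
  t12 = neg(-1) = 1
  t15 = suml([2, 9, -9, -5, -1, 2, 9, -9, -5, -1]) = -8
  t17 = headl([-1, -5, -9, 9, 2, -1, -5, -9, 9, 2]) = -1
  t19 = min2(-8, -1) = -8
  t21 = add(-8, 1) = -7

After the edit, cleaning proceeds:
  t1: a read changed (a3 -8->-6) — executes, giving -5.
  t8: a read changed (t1 -7->-5) — executes, giving -1 — identical to its old value.
  t12: dirty, but its reads are unchanged (t8 unchanged); cached 1 stands.
  t21: dirty, but its reads are unchanged (t19 unchanged, t12 unchanged); cached -7 stands.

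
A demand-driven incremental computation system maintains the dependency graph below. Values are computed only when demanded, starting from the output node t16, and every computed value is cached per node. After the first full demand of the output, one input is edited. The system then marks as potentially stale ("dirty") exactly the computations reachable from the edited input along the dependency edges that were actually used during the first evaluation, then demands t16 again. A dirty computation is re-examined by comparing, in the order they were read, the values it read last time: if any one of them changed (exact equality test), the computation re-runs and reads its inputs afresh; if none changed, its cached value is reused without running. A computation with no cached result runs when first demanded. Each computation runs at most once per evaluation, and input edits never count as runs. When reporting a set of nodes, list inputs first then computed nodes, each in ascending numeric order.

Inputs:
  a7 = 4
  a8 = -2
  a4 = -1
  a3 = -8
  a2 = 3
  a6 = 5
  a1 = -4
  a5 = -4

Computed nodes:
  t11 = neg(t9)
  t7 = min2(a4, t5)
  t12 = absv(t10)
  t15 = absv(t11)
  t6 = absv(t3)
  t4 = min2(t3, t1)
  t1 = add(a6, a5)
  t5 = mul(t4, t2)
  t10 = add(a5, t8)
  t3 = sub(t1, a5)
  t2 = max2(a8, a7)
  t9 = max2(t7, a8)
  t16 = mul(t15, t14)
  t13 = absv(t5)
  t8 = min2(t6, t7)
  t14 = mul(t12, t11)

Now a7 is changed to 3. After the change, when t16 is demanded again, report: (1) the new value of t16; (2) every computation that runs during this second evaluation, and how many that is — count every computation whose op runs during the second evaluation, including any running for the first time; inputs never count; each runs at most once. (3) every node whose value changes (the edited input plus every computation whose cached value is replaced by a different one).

New value of t16: 5.
Computations that run: t2, t5, t7 — 3 in total.
Values that change: a7, t2, t5.
Key observation: the change is absorbed at t7 — it re-runs but produces the same value, and the output's value is unchanged.

First evaluation (everything demanded from the output):
  t1 = add(5, -4) = 1
  t2 = max2(-2, 4) = 4
  t3 = sub(1, -4) = 5
  t4 = min2(5, 1) = 1
  t5 = mul(1, 4) = 4
  t6 = absv(5) = 5
  t7 = min2(-1, 4) = -1
  t8 = min2(5, -1) = -1
  t9 = max2(-1, -2) = -1
  t10 = add(-4, -1) = -5
  t11 = neg(-1) = 1
  t12 = absv(-5) = 5
  t14 = mul(5, 1) = 5
  t15 = absv(1) = 1
  t16 = mul(1, 5) = 5

Propagation after the edit:
  t2: runs — a7 4->3; result 3.
  t5: runs — t2 4->3; result 3.
  t7: runs — t5 4->3; result -1 (same value as before).
  t8: checked — values it read are unchanged (t6 unchanged, t7 unchanged); reused cached -1 without running.
  t9: checked — values it read are unchanged (t7 unchanged, a8 unchanged); reused cached -1 without running.
  t10: checked — values it read are unchanged (a5 unchanged, t8 unchanged); reused cached -5 without running.
  t11: checked — values it read are unchanged (t9 unchanged); reused cached 1 without running.
  t12: checked — values it read are unchanged (t10 unchanged); reused cached 5 without running.
  t14: checked — values it read are unchanged (t12 unchanged, t11 unchanged); reused cached 5 without running.
  t15: checked — values it read are unchanged (t11 unchanged); reused cached 1 without running.
  t16: checked — values it read are unchanged (t15 unchanged, t14 unchanged); reused cached 5 without running.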